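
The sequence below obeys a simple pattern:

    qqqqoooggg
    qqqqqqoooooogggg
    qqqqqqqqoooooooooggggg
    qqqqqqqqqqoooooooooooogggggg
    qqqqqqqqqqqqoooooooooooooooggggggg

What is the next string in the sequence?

The n-th term is 2n+2 q's then 3n o's then n+2 g's (n = 1, 2, …).
Setting n = 6 gives 14, 18, 8 characters in each block.

qqqqqqqqqqqqqqoooooooooooooooooogggggggg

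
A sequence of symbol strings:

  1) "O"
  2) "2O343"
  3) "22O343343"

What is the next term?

222O343343343

s(k+1) = 2·s(k)·343, so each term gains 2 as a prefix and 343 as a suffix.
One more step from 22O343343 gives the answer.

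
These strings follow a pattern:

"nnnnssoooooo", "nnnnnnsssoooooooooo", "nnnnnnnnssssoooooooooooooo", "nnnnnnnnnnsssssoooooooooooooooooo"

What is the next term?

Each string has the form n^{2n} s^{n} o^{4n-2}, where the shown terms are n = 2, 3, 4, 5.
Setting n = 6 gives 12, 6, 22 characters in each block.

nnnnnnnnnnnnssssssoooooooooooooooooooooo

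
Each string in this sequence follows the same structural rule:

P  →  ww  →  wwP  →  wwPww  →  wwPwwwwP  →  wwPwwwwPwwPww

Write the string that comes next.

From term 3 onward, concatenate the last term with the second-to-last: ww·P = wwP, wwP·ww = wwPww, …
The next term joins wwPwwwwPwwPww and wwPwwwwP.

wwPwwwwPwwPwwwwPwwwwP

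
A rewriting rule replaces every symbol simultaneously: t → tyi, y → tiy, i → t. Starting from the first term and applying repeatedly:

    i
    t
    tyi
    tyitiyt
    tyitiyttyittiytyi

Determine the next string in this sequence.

Rewriting the 17 symbols of tyitiyttyittiytyi one by one yields tyi tiy t tyi t tiy tyi tyi tiy t tyi tyi t tiy tyi tiy t; concatenated:

tyitiyttyittiytyityitiyttyityittiytyitiyt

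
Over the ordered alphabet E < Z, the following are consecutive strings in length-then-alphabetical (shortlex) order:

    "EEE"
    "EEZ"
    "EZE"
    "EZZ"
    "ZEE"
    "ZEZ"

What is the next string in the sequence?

ZZE

Find the rightmost character of ZEZ below Z, bump it to the next letter, and reset everything to its right to E.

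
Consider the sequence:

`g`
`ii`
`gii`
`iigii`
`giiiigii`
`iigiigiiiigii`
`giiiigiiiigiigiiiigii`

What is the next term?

iigiigiiiigiigiiiigiiiigiigiiiigii

Each term (from the third on) is the two preceding terms concatenated in order: term 3 = g·ii = gii.
Continuing: iigiigiiiigii · giiiigiiiigiigiiiigii gives term 8.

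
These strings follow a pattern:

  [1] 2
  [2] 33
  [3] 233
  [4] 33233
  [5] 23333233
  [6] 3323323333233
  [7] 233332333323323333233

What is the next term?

From term 3 onward, concatenate the second-to-last term with the last: 2·33 = 233, 33·233 = 33233, …
The next term joins 3323323333233 and 233332333323323333233.

3323323333233233332333323323333233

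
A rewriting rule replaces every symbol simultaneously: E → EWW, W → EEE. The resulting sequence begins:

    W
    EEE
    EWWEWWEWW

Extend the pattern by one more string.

EWWEEEEEEEWWEEEEEEEWWEEEEEE

Expanding EWWEWWEWW: E→EWW, W→EEE, W→EEE, E→EWW, W→EEE, W→EEE, E→EWW, W→EEE, W→EEE. Concatenated: EWW EEE EEE EWW EEE EEE EWW EEE EEE.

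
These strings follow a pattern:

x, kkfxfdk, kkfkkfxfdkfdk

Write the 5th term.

Every step adds kkf to the front and fdk to the end of the previous string.
From kkfkkfxfdkfdk, 2 further steps: kkfkkfxfdkfdk → kkfkkfkkfxfdkfdkfdk → (answer).

kkfkkfkkfkkfxfdkfdkfdkfdk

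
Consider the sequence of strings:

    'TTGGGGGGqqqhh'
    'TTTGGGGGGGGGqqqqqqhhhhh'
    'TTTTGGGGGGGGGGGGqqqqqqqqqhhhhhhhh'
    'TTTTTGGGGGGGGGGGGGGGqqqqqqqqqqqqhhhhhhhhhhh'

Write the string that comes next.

TTTTTTGGGGGGGGGGGGGGGGGGqqqqqqqqqqqqqqqhhhhhhhhhhhhhh

Each string has the form T^{n+1} G^{3n+3} q^{3n} h^{3n-1} (n = 1, 2, …).
Setting n = 5 gives 6, 18, 15, 14 characters in each block.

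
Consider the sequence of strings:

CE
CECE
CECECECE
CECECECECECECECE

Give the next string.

s(k+1) = s(k)·s(k) — each term doubles the last.
One more doubling of CECECECECECECECE gives the answer.

CECECECECECECECECECECECECECECECE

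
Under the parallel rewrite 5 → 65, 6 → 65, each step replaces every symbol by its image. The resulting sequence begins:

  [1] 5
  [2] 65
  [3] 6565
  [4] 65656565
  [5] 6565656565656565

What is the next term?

65656565656565656565656565656565

Replace each of the 16 characters of 6565656565656565 in place — 65 65 65 65 65 65 65 65 65 65 65 65 65 65 65 65 — and concatenate.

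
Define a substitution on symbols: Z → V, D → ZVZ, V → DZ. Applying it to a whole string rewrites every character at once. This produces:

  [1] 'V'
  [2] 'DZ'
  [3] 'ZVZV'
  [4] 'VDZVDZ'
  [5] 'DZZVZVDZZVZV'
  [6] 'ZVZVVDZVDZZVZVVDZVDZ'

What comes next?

Rewriting the 20 symbols of ZVZVVDZVDZZVZVVDZVDZ one by one yields V DZ V DZ DZ ZVZ V DZ ZVZ V V DZ V DZ DZ ZVZ V DZ ZVZ V; concatenated:

VDZVDZDZZVZVDZZVZVVDZVDZDZZVZVDZZVZV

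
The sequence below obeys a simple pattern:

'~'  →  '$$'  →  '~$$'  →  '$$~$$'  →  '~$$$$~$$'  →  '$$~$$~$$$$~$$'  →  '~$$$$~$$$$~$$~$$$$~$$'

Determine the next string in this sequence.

From term 3 onward, concatenate the second-to-last term with the last: ~·$$ = ~$$, $$·~$$ = $$~$$, …
Continuing: $$~$$~$$$$~$$ · ~$$$$~$$$$~$$~$$$$~$$ gives term 8.

$$~$$~$$$$~$$~$$$$~$$$$~$$~$$$$~$$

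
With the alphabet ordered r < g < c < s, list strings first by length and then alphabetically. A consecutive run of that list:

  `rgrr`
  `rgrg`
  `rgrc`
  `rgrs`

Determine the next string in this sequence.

Find the rightmost character of rgrs below s, bump it to the next letter, and reset everything to its right to r.

rggr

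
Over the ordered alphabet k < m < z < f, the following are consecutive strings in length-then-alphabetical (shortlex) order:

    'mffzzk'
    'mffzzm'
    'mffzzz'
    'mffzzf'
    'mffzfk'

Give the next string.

Find the rightmost character of mffzfk below f, bump it to the next letter, and reset everything to its right to k.

mffzfm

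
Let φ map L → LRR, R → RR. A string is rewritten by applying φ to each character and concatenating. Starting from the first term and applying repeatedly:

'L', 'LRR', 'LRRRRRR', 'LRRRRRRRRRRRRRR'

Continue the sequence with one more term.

LRRRRRRRRRRRRRRRRRRRRRRRRRRRRRR

φ(LRRRRRRRRRRRRRR) expands symbol-by-symbol to LRR RR RR RR RR RR RR RR RR RR RR RR RR RR RR; joining the 15 pieces gives the next term.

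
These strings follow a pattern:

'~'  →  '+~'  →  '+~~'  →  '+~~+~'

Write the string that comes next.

Each term (from the third on) is the previous term followed by the one before it: term 3 = +~·~ = +~~.
Continuing: +~~+~ · +~~ gives term 5.

+~~+~+~~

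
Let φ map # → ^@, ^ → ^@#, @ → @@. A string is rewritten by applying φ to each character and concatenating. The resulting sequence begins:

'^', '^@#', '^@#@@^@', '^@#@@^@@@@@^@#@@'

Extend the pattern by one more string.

Rewriting the 16 symbols of ^@#@@^@@@@@^@#@@ one by one yields ^@# @@ ^@ @@ @@ ^@# @@ @@ @@ @@ @@ ^@# @@ ^@ @@ @@; concatenated:

^@#@@^@@@@@^@#@@@@@@@@@@^@#@@^@@@@@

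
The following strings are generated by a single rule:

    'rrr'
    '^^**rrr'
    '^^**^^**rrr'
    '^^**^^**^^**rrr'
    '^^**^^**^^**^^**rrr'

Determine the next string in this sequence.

The strings grow by a fixed prefix ^^** each time.
Applying this once more to ^^**^^**^^**^^**rrr:

^^**^^**^^**^^**^^**rrr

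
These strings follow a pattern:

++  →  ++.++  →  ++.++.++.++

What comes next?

Every step duplicates the string with '.' between the halves.
One more doubling of ++.++.++.++ gives the answer.

++.++.++.++.++.++.++.++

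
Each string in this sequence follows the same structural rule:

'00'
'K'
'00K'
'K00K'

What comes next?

00KK00K

This is a Fibonacci-style word recurrence s(k) = s(k−2)·s(k−1): e.g. 00·K = 00K.
Continuing: 00K · K00K gives term 5.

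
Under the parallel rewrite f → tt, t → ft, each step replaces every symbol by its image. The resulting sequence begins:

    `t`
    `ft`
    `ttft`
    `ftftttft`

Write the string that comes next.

Expanding ftftttft: f→tt, t→ft, f→tt, t→ft, t→ft, t→ft, f→tt, t→ft. Concatenated: tt ft tt ft ft ft tt ft.

ttftttftftftttft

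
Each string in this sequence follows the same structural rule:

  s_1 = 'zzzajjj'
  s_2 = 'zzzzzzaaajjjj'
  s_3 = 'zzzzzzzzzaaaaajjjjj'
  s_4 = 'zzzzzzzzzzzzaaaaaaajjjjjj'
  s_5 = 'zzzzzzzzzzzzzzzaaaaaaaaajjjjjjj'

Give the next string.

Reading off run lengths: z runs 3, 6, 9, 12, 15; a runs 1, 3, 5, 7, 9; j runs 3, 4, 5, 6, 7 — each is linear in n (n = 1, 2, …).
At n = 6 the blocks have lengths 18, 11, 8.

zzzzzzzzzzzzzzzzzzaaaaaaaaaaajjjjjjjj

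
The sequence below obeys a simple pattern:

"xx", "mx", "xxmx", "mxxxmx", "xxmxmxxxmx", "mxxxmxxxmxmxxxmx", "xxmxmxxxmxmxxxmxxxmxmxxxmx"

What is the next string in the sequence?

mxxxmxxxmxmxxxmxxxmxmxxxmxmxxxmxxxmxmxxxmx

From term 3 onward, concatenate the second-to-last term with the last: xx·mx = xxmx, mx·xxmx = mxxxmx, …
So term 8 is mxxxmxxxmxmxxxmx·xxmxmxxxmxmxxxmxxxmxmxxxmx.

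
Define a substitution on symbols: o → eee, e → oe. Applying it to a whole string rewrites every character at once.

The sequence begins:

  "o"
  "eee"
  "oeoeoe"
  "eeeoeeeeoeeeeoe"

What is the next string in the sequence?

Rewriting the 15 symbols of eeeoeeeeoeeeeoe one by one yields oe oe oe eee oe oe oe oe eee oe oe oe oe eee oe; concatenated:

oeoeoeeeeoeoeoeoeeeeoeoeoeoeeeeoe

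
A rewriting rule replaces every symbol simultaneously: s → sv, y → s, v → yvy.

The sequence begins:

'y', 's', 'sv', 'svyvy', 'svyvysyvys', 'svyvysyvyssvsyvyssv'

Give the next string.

Rewriting the 19 symbols of svyvysyvyssvsyvyssv one by one yields sv yvy s yvy s sv s yvy s sv sv yvy sv s yvy s sv sv yvy; concatenated:

svyvysyvyssvsyvyssvsvyvysvsyvyssvsvyvy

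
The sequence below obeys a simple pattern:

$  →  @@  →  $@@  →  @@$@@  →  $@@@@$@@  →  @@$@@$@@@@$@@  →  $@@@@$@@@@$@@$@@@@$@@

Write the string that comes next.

@@$@@$@@@@$@@$@@@@$@@@@$@@$@@@@$@@

From term 3 onward, concatenate the second-to-last term with the last: $·@@ = $@@, @@·$@@ = @@$@@, …
The next term joins @@$@@$@@@@$@@ and $@@@@$@@@@$@@$@@@@$@@.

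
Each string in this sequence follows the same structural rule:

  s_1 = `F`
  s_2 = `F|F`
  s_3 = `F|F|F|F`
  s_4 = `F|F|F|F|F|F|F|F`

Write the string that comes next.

F|F|F|F|F|F|F|F|F|F|F|F|F|F|F|F

Each string is two copies of the previous one joined by '|'.
So the next term is two copies of F|F|F|F|F|F|F|F with '|' between the halves.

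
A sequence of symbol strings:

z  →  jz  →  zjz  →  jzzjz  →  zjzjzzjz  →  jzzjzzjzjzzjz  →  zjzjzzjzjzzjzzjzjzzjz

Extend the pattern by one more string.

This is a Fibonacci-style word recurrence s(k) = s(k−2)·s(k−1): e.g. z·jz = zjz.
So term 8 is jzzjzzjzjzzjz·zjzjzzjzjzzjzzjzjzzjz.

jzzjzzjzjzzjzzjzjzzjzjzzjzzjzjzzjz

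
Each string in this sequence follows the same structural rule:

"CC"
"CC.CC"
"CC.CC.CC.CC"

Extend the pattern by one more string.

CC.CC.CC.CC.CC.CC.CC.CC

s(k+1) = s(k)·.·s(k) — each term doubles the last with '.' between the halves.
So the next term is two copies of CC.CC.CC.CC with '.' between the halves.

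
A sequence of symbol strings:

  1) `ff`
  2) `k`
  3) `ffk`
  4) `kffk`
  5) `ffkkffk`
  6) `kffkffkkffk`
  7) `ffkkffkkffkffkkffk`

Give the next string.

kffkffkkffkffkkffkkffkffkkffk

From term 3 onward, concatenate the second-to-last term with the last: ff·k = ffk, k·ffk = kffk, …
The next term joins kffkffkkffk and ffkkffkkffkffkkffk.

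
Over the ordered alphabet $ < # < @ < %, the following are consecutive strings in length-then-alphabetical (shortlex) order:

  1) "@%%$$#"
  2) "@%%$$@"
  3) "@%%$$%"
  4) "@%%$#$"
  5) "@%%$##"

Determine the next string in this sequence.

@%%$#@

Find the rightmost character of @%%$## below %, bump it to the next letter, and reset everything to its right to $.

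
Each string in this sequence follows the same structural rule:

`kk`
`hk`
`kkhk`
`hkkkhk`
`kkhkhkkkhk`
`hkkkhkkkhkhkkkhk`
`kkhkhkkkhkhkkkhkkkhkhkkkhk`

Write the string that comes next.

hkkkhkkkhkhkkkhkkkhkhkkkhkhkkkhkkkhkhkkkhk

From term 3 onward, concatenate the second-to-last term with the last: kk·hk = kkhk, hk·kkhk = hkkkhk, …
Continuing: hkkkhkkkhkhkkkhk · kkhkhkkkhkhkkkhkkkhkhkkkhk gives term 8.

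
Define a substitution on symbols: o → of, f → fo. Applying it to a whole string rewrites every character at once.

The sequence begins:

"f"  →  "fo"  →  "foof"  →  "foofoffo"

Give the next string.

foofoffooffofoof

Expanding foofoffo: f→fo, o→of, o→of, f→fo, o→of, f→fo, f→fo, o→of. Concatenated: fo of of fo of fo fo of.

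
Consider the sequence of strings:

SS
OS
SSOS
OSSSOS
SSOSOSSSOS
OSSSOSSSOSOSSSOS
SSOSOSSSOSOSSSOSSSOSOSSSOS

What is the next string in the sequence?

Each term (from the third on) is the two preceding terms concatenated in order: term 3 = SS·OS = SSOS.
So term 8 is OSSSOSSSOSOSSSOS·SSOSOSSSOSOSSSOSSSOSOSSSOS.

OSSSOSSSOSOSSSOSSSOSOSSSOSOSSSOSSSOSOSSSOS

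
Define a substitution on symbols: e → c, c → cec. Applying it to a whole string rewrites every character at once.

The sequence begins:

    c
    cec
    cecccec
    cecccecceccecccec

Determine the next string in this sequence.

Rewriting the 17 symbols of cecccecceccecccec one by one yields cec c cec cec cec c cec cec c cec cec c cec cec cec c cec; concatenated:

cecccecceccecccecceccceccecccecceccecccec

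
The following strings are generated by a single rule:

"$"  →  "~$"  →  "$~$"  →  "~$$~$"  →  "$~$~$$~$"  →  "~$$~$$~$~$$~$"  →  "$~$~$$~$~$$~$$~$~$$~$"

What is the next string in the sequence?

~$$~$$~$~$$~$$~$~$$~$~$$~$$~$~$$~$

Each term (from the third on) is the two preceding terms concatenated in order: term 3 = $·~$ = $~$.
Continuing: ~$$~$$~$~$$~$ · $~$~$$~$~$$~$$~$~$$~$ gives term 8.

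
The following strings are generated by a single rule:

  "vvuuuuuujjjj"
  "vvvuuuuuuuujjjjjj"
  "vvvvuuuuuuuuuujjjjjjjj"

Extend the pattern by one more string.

Reading off run lengths: v runs 2, 3, 4; u runs 6, 8, 10; j runs 4, 6, 8 — each is linear in n, where the shown terms are n = 2, 3, 4.
At n = 5 the blocks have lengths 5, 12, 10.

vvvvvuuuuuuuuuuuujjjjjjjjjj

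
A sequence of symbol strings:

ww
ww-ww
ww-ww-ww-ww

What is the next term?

ww-ww-ww-ww-ww-ww-ww-ww

Each string is two copies of the previous one joined by '-'.
One more doubling of ww-ww-ww-ww gives the answer.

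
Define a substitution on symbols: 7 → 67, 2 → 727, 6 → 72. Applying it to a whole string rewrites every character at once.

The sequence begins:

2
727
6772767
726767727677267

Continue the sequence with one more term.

Rewriting the 15 symbols of 726767727677267 one by one yields 67 727 72 67 72 67 67 727 67 72 67 67 727 72 67; concatenated:

677277267726767727677267677277267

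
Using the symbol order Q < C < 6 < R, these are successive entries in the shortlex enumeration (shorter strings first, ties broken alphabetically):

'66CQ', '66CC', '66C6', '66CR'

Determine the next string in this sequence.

Treat 66CR as a base-4 numeral over the given alphabet and add one, carrying through any trailing R's.

666Q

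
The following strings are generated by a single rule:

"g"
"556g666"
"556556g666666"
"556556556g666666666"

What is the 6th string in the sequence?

s(k+1) = 556·s(k)·666, so each term gains 556 as a prefix and 666 as a suffix.
From 556556556g666666666, 2 further steps: 556556556g666666666 → 556556556556g666666666666 → (answer).

556556556556556g666666666666666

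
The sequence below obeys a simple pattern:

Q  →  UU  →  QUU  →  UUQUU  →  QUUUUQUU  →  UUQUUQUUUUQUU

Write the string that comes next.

Each term (from the third on) is the two preceding terms concatenated in order: term 3 = Q·UU = QUU.
So term 7 is QUUUUQUU·UUQUUQUUUUQUU.

QUUUUQUUUUQUUQUUUUQUU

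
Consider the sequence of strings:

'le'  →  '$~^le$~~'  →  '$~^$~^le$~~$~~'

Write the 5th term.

$~^$~^$~^$~^le$~~$~~$~~$~~

Each term wraps the previous one in $~^ on the left and $~~ on the right.
From $~^$~^le$~~$~~, 2 further steps: $~^$~^le$~~$~~ → $~^$~^$~^le$~~$~~$~~ → (answer).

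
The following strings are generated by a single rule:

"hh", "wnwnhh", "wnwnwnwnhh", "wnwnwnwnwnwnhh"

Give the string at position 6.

Every step adds wnwn at the front: s(k+1) = wnwn·s(k).
From wnwnwnwnwnwnhh, 2 further steps: wnwnwnwnwnwnhh → wnwnwnwnwnwnwnwnhh → (answer).

wnwnwnwnwnwnwnwnwnwnhh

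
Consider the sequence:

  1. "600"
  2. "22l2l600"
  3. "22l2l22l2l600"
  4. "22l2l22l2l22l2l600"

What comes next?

22l2l22l2l22l2l22l2l600

Each term is the previous one with 22l2l prepended.
One more step from 22l2l22l2l22l2l600 gives the answer.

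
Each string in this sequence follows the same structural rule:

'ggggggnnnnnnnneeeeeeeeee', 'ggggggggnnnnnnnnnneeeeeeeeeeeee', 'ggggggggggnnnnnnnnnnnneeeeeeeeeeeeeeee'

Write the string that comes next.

The n-th term is 2n g's then 2n+2 n's then 3n+1 e's, where the shown terms are n = 3, 4, 5.
At n = 6 the blocks have lengths 12, 14, 19.

ggggggggggggnnnnnnnnnnnnnneeeeeeeeeeeeeeeeeee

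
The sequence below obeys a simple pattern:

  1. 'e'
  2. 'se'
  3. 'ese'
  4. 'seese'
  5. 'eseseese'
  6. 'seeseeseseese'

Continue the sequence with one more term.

eseseeseseeseeseseese

From term 3 onward, concatenate the second-to-last term with the last: e·se = ese, se·ese = seese, …
Continuing: eseseese · seeseeseseese gives term 7.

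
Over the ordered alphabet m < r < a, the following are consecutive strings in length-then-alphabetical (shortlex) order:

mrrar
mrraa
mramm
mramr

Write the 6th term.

mrarm

Stepping forward 2 times from mramr: mramr → mrama, then the target.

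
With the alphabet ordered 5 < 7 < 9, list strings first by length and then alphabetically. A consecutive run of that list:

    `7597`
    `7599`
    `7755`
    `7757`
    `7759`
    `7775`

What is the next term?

Treat 7775 as a base-3 numeral over the given alphabet and add one, carrying through any trailing 9's.

7777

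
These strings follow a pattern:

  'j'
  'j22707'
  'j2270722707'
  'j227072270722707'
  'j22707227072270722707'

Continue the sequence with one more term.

Every step adds 22707 to the end: s(k+1) = s(k)·22707.
So the next term is j22707227072270722707·22707.

j2270722707227072270722707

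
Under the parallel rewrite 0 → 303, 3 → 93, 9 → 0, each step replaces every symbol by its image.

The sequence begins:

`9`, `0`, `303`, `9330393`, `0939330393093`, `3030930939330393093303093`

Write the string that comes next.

φ(3030930939330393093303093) expands symbol-by-symbol to 93 303 93 303 0 93 303 0 93 0 93 93 303 93 0 93 303 0 93 93 303 93 303 0 93; joining the 25 pieces gives the next term.

933039330309330309309393303930933030939330393303093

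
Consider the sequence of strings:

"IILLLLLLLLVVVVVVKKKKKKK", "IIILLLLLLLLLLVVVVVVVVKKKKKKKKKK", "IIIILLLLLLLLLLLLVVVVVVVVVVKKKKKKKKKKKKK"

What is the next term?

Term n consists of n-1 I's, followed by 2n+2 L's, followed by 2n V's, followed by 3n-2 K's, where the shown terms are n = 3, 4, 5.
At n = 6 the blocks have lengths 5, 14, 12, 16.

IIIIILLLLLLLLLLLLLLVVVVVVVVVVVVKKKKKKKKKKKKKKKK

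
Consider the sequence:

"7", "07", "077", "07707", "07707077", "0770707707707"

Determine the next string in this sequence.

077070770770707707077

This is a Fibonacci-style word recurrence s(k) = s(k−1)·s(k−2): e.g. 07·7 = 077.
So term 7 is 0770707707707·07707077.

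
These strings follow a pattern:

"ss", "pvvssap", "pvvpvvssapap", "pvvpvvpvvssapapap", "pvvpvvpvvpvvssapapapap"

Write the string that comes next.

Each term wraps the previous one in pvv on the left and ap on the right.
One more step from pvvpvvpvvpvvssapapapap gives the answer.

pvvpvvpvvpvvpvvssapapapapap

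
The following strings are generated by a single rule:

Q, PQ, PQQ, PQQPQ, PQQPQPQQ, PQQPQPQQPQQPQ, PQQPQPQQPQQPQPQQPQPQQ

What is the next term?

PQQPQPQQPQQPQPQQPQPQQPQQPQPQQPQQPQ

This is a Fibonacci-style word recurrence s(k) = s(k−1)·s(k−2): e.g. PQ·Q = PQQ.
The next term joins PQQPQPQQPQQPQPQQPQPQQ and PQQPQPQQPQQPQ.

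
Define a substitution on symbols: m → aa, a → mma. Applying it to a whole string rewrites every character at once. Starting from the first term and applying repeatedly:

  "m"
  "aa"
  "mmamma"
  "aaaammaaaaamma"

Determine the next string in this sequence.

mmammammammaaaaammammammammammaaaaamma

φ(aaaammaaaaamma) expands symbol-by-symbol to mma mma mma mma aa aa mma mma mma mma mma aa aa mma; joining the 14 pieces gives the next term.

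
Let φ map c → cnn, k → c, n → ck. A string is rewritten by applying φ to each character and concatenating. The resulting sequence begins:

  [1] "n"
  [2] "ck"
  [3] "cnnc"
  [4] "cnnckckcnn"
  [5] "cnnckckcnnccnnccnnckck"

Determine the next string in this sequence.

cnnckckcnnccnnccnnckckcnncnnckckcnncnnckckcnnccnnc

Applying the rule to each of the 22 symbols of cnnckckcnnccnnccnnckck gives the pieces cnn ck ck cnn c cnn c cnn ck ck cnn cnn ck ck cnn cnn ck ck cnn c cnn c, which concatenate to the answer.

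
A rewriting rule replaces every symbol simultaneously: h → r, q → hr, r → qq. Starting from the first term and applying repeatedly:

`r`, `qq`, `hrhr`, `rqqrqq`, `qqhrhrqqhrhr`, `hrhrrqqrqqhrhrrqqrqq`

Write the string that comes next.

Replace each of the 20 characters of hrhrrqqrqqhrhrrqqrqq in place — r qq r qq qq hr hr qq hr hr r qq r qq qq hr hr qq hr hr — and concatenate.

rqqrqqqqhrhrqqhrhrrqqrqqqqhrhrqqhrhr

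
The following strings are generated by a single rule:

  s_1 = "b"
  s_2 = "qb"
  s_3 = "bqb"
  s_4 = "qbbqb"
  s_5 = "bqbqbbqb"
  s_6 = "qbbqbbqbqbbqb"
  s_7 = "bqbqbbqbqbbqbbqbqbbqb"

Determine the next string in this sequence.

This is a Fibonacci-style word recurrence s(k) = s(k−2)·s(k−1): e.g. b·qb = bqb.
Continuing: qbbqbbqbqbbqb · bqbqbbqbqbbqbbqbqbbqb gives term 8.

qbbqbbqbqbbqbbqbqbbqbqbbqbbqbqbbqb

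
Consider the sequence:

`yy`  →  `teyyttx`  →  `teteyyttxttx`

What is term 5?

teteteteyyttxttxttxttx

s(k+1) = te·s(k)·ttx, so each term gains te as a prefix and ttx as a suffix.
From teteyyttxttx, 2 further steps: teteyyttxttx → teteteyyttxttxttx → (answer).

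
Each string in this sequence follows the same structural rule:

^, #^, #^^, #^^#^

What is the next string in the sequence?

Each term (from the third on) is the previous term followed by the one before it: term 3 = #^·^ = #^^.
The next term joins #^^#^ and #^^.

#^^#^#^^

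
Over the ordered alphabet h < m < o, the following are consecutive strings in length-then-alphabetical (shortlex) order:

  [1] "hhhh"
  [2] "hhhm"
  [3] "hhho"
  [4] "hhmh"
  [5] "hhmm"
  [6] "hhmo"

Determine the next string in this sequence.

hhoh

Find the rightmost character of hhmo below o, bump it to the next letter, and reset everything to its right to h.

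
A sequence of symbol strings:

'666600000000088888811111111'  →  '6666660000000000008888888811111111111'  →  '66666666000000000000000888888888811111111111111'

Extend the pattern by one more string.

666666666600000000000000000088888888888811111111111111111

Each string has the form 6^{2n} 0^{3n+3} 8^{2n+2} 1^{3n+2}, where the shown terms are n = 2, 3, 4.
For the next term, n = 5, so the run lengths are 10, 18, 12, 17.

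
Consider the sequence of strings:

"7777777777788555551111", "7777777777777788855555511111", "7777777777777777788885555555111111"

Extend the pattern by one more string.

7777777777777777777788888555555551111111

Term n consists of 3n+2 7's, followed by n-1 8's, followed by n+2 5's, followed by n+1 1's, where the shown terms are n = 3, 4, 5.
For the next term, n = 6, so the run lengths are 20, 5, 8, 7.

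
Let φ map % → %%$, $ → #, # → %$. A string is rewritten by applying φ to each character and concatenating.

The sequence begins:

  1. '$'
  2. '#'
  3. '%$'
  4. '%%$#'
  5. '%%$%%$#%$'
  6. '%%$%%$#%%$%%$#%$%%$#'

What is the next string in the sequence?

%%$%%$#%%$%%$#%$%%$%%$#%%$%%$#%$%%$#%%$%%$#%$

Applying the rule to each of the 20 symbols of %%$%%$#%%$%%$#%$%%$# gives the pieces %%$ %%$ # %%$ %%$ # %$ %%$ %%$ # %%$ %%$ # %$ %%$ # %%$ %%$ # %$, which concatenate to the answer.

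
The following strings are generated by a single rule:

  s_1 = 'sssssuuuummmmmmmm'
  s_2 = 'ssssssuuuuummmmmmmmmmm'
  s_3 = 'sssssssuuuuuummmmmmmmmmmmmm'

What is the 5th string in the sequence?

Term n consists of n+3 s's, followed by n+2 u's, followed by 3n+2 m's, where the shown terms are n = 2, 3, 4.
At n = 6 the blocks have lengths 9, 8, 20.

sssssssssuuuuuuuummmmmmmmmmmmmmmmmmmm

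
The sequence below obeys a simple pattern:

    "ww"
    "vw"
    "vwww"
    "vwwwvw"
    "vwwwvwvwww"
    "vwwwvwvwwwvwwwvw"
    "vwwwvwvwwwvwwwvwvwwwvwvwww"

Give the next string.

vwwwvwvwwwvwwwvwvwwwvwvwwwvwwwvwvwwwvwwwvw

From term 3 onward, concatenate the last term with the second-to-last: vw·ww = vwww, vwww·vw = vwwwvw, …
The next term joins vwwwvwvwwwvwwwvwvwwwvwvwww and vwwwvwvwwwvwwwvw.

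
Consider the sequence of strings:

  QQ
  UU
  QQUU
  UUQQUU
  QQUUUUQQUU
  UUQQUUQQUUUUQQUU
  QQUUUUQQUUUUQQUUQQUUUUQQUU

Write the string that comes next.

From term 3 onward, concatenate the second-to-last term with the last: QQ·UU = QQUU, UU·QQUU = UUQQUU, …
So term 8 is UUQQUUQQUUUUQQUU·QQUUUUQQUUUUQQUUQQUUUUQQUU.

UUQQUUQQUUUUQQUUQQUUUUQQUUUUQQUUQQUUUUQQUU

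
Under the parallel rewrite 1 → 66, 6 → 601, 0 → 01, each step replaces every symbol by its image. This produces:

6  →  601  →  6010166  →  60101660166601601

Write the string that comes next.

Applying the rule to each of the 17 symbols of 60101660166601601 gives the pieces 601 01 66 01 66 601 601 01 66 601 601 601 01 66 601 01 66, which concatenate to the answer.

60101660166601601016660160160101666010166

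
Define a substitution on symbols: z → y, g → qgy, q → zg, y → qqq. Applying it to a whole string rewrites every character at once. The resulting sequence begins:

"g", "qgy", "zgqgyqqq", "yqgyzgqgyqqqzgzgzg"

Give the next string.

φ(yqgyzgqgyqqqzgzgzg) expands symbol-by-symbol to qqq zg qgy qqq y qgy zg qgy qqq zg zg zg y qgy y qgy y qgy; joining the 18 pieces gives the next term.

qqqzgqgyqqqyqgyzgqgyqqqzgzgzgyqgyyqgyyqgy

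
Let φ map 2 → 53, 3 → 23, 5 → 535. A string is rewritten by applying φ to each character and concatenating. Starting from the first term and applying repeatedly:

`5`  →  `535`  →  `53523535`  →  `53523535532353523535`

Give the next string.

Rewriting the 20 symbols of 53523535532353523535 one by one yields 535 23 535 53 23 535 23 535 535 23 53 23 535 23 535 53 23 535 23 535; concatenated:

5352353553235352353553523532353523535532353523535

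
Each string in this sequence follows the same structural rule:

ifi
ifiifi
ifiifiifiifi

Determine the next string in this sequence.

Every step duplicates the string.
Doubling ifiifiifiifi:

ifiifiifiifiifiifiifiifi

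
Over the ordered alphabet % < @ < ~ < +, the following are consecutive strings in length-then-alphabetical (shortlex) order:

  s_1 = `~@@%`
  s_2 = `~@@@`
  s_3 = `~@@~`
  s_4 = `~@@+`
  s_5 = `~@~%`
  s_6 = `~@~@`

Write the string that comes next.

Find the rightmost character of ~@~@ below +, bump it to the next letter, and reset everything to its right to %.

~@~~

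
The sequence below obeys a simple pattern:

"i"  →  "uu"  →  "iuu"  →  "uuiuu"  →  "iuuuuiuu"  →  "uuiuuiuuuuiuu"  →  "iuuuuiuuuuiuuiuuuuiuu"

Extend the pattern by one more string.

From term 3 onward, concatenate the second-to-last term with the last: i·uu = iuu, uu·iuu = uuiuu, …
Continuing: uuiuuiuuuuiuu · iuuuuiuuuuiuuiuuuuiuu gives term 8.

uuiuuiuuuuiuuiuuuuiuuuuiuuiuuuuiuu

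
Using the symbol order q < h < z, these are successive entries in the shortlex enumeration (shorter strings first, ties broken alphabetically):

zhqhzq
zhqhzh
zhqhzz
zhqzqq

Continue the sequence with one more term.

zhqzqh

Find the rightmost character of zhqzqq below z, bump it to the next letter, and reset everything to its right to q.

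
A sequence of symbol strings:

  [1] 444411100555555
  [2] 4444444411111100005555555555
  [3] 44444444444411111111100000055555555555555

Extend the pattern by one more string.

Term n consists of 4n 4's, followed by 3n 1's, followed by 2n 0's, followed by 4n+2 5's (n = 1, 2, …).
Setting n = 4 gives 16, 12, 8, 18 characters in each block.

444444444444444411111111111100000000555555555555555555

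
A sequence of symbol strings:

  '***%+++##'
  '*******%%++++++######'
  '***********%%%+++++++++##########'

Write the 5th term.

*******************%%%%%+++++++++++++++##################

Term n consists of 4n-1 *'s, followed by n %'s, followed by 3n +'s, followed by 4n-2 #'s (n = 1, 2, …).
For term 5, n = 5, so the run lengths are 19, 5, 15, 18.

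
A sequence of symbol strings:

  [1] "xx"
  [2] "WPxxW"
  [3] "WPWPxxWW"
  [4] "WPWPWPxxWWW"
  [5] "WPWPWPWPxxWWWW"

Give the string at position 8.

Each term wraps the previous one in WP on the left and W on the right.
From WPWPWPWPxxWWWW, 3 further steps: WPWPWPWPxxWWWW → WPWPWPWPWPxxWWWWW → WPWPWPWPWPWPxxWWWWWW → (answer).

WPWPWPWPWPWPWPxxWWWWWWW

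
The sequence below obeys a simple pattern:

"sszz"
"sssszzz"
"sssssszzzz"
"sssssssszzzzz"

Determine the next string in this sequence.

Term n consists of 2n s's, followed by n+1 z's (n = 1, 2, …).
Setting n = 5 gives 10, 6 characters in each block.

sssssssssszzzzzz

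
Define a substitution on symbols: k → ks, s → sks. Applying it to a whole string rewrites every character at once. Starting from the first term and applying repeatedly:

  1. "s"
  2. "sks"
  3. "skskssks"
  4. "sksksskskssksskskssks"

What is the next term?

Rewriting the 21 symbols of sksksskskssksskskssks one by one yields sks ks sks ks sks sks ks sks ks sks sks ks sks sks ks sks ks sks sks ks sks; concatenated:

sksksskskssksskskssksksskssksksskssksksskskssksskskssks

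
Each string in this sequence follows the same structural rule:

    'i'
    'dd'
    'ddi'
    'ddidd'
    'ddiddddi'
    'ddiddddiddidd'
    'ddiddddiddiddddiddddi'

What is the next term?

ddiddddiddiddddiddddiddiddddiddidd

This is a Fibonacci-style word recurrence s(k) = s(k−1)·s(k−2): e.g. dd·i = ddi.
So term 8 is ddiddddiddiddddiddddi·ddiddddiddidd.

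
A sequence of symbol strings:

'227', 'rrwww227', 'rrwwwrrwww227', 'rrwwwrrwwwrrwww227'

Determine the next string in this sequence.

rrwwwrrwwwrrwwwrrwww227

Every step adds rrwww at the front: s(k+1) = rrwww·s(k).
So the next term is rrwww·rrwwwrrwwwrrwww227.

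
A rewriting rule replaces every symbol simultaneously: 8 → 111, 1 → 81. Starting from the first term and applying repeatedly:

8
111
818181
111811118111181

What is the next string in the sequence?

818181111818181811118181818111181

Applying the rule to each of the 15 symbols of 111811118111181 gives the pieces 81 81 81 111 81 81 81 81 111 81 81 81 81 111 81, which concatenate to the answer.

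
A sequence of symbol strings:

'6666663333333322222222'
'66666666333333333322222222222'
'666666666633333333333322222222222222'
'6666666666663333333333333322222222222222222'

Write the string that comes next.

66666666666666333333333333333322222222222222222222

Term n consists of 2n 6's, followed by 2n+2 3's, followed by 3n-1 2's, where the shown terms are n = 3, 4, 5, 6.
Setting n = 7 gives 14, 16, 20 characters in each block.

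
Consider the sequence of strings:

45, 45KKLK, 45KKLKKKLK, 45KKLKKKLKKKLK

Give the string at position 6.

Every step adds KKLK to the end: s(k+1) = s(k)·KKLK.
From 45KKLKKKLKKKLK, 2 further steps: 45KKLKKKLKKKLK → 45KKLKKKLKKKLKKKLK → (answer).

45KKLKKKLKKKLKKKLKKKLK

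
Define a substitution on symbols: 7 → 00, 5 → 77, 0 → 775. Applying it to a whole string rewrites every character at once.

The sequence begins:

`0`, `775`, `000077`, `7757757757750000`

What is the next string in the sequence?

000077000077000077000077775775775775

Replace each of the 16 characters of 7757757757750000 in place — 00 00 77 00 00 77 00 00 77 00 00 77 775 775 775 775 — and concatenate.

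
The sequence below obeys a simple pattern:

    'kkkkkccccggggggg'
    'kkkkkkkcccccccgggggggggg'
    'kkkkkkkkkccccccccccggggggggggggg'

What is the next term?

kkkkkkkkkkkcccccccccccccgggggggggggggggg

The n-th term is 2n+1 k's then 3n-2 c's then 3n+1 g's, where the shown terms are n = 2, 3, 4.
Setting n = 5 gives 11, 13, 16 characters in each block.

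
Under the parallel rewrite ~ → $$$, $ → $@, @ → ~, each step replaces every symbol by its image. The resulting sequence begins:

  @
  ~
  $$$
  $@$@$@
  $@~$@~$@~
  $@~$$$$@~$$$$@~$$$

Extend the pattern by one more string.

Applying the rule to each of the 18 symbols of $@~$$$$@~$$$$@~$$$ gives the pieces $@ ~ $$$ $@ $@ $@ $@ ~ $$$ $@ $@ $@ $@ ~ $$$ $@ $@ $@, which concatenate to the answer.

$@~$$$$@$@$@$@~$$$$@$@$@$@~$$$$@$@$@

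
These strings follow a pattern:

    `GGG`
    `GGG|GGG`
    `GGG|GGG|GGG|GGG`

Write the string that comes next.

Each string is two copies of the previous one joined by '|'.
Doubling GGG|GGG|GGG|GGG with '|' between the halves:

GGG|GGG|GGG|GGG|GGG|GGG|GGG|GGG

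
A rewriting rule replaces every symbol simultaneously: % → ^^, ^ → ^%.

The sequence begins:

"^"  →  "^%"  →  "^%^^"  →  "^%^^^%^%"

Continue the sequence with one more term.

Expanding ^%^^^%^%: ^→^%, %→^^, ^→^%, ^→^%, ^→^%, %→^^, ^→^%, %→^^. Concatenated: ^% ^^ ^% ^% ^% ^^ ^% ^^.

^%^^^%^%^%^^^%^^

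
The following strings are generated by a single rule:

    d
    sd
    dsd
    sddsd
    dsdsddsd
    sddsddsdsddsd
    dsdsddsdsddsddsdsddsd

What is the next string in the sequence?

sddsddsdsddsddsdsddsdsddsddsdsddsd

Each term (from the third on) is the two preceding terms concatenated in order: term 3 = d·sd = dsd.
So term 8 is sddsddsdsddsd·dsdsddsdsddsddsdsddsd.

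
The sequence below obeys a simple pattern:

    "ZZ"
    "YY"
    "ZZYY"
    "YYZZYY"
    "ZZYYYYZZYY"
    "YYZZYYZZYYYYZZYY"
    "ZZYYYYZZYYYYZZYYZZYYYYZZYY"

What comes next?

YYZZYYZZYYYYZZYYZZYYYYZZYYYYZZYYZZYYYYZZYY

This is a Fibonacci-style word recurrence s(k) = s(k−2)·s(k−1): e.g. ZZ·YY = ZZYY.
So term 8 is YYZZYYZZYYYYZZYY·ZZYYYYZZYYYYZZYYZZYYYYZZYY.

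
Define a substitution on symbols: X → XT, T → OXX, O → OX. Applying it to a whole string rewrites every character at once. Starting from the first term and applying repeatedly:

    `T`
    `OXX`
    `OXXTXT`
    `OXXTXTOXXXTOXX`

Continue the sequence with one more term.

Replace each of the 14 characters of OXXTXTOXXXTOXX in place — OX XT XT OXX XT OXX OX XT XT XT OXX OX XT XT — and concatenate.

OXXTXTOXXXTOXXOXXTXTXTOXXOXXTXT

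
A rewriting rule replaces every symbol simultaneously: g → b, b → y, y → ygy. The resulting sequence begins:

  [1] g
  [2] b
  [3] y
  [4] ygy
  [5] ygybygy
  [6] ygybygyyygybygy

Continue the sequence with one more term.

ygybygyyygybygyygyygybygyyygybygy

φ(ygybygyyygybygy) expands symbol-by-symbol to ygy b ygy y ygy b ygy ygy ygy b ygy y ygy b ygy; joining the 15 pieces gives the next term.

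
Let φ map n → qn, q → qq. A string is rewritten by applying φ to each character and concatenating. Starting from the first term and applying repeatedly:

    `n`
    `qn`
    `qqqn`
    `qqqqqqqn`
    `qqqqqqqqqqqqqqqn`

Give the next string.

Rewriting the 16 symbols of qqqqqqqqqqqqqqqn one by one yields qq qq qq qq qq qq qq qq qq qq qq qq qq qq qq qn; concatenated:

qqqqqqqqqqqqqqqqqqqqqqqqqqqqqqqn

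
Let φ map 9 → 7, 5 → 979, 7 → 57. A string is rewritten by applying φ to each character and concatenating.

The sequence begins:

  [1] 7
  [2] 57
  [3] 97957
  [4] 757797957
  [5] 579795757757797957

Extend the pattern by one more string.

Applying the rule to each of the 18 symbols of 579795757757797957 gives the pieces 979 57 7 57 7 979 57 979 57 57 979 57 57 7 57 7 979 57, which concatenate to the answer.

9795775779795797957579795757757797957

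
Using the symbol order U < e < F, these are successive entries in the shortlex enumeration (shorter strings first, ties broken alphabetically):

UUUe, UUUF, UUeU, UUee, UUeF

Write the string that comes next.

UUFU

Find the rightmost character of UUeF below F, bump it to the next letter, and reset everything to its right to U.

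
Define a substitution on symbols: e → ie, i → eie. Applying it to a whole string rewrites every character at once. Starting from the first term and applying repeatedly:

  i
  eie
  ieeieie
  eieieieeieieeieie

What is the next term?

Replace each of the 17 characters of eieieieeieieeieie in place — ie eie ie eie ie eie ie ie eie ie eie ie ie eie ie eie ie — and concatenate.

ieeieieeieieeieieieeieieeieieieeieieeieie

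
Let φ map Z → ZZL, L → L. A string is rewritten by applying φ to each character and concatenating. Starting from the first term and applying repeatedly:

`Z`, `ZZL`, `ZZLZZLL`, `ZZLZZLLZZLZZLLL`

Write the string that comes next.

Replace each of the 15 characters of ZZLZZLLZZLZZLLL in place — ZZL ZZL L ZZL ZZL L L ZZL ZZL L ZZL ZZL L L L — and concatenate.

ZZLZZLLZZLZZLLLZZLZZLLZZLZZLLLL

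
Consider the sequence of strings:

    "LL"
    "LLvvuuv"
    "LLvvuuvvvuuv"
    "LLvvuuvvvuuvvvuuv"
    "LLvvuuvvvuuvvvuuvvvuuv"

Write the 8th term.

LLvvuuvvvuuvvvuuvvvuuvvvuuvvvuuvvvuuv

Every step adds vvuuv to the end: s(k+1) = s(k)·vvuuv.
From LLvvuuvvvuuvvvuuvvvuuv, 3 further steps: LLvvuuvvvuuvvvuuvvvuuv → LLvvuuvvvuuvvvuuvvvuuvvvuuv → LLvvuuvvvuuvvvuuvvvuuvvvuuvvvuuv → (answer).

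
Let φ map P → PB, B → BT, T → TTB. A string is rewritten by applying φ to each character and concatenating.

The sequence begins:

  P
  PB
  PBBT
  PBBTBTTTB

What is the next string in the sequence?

PBBTBTTTBBTTTBTTBTTBBT

Expanding PBBTBTTTB: P→PB, B→BT, B→BT, T→TTB, B→BT, T→TTB, T→TTB, T→TTB, B→BT. Concatenated: PB BT BT TTB BT TTB TTB TTB BT.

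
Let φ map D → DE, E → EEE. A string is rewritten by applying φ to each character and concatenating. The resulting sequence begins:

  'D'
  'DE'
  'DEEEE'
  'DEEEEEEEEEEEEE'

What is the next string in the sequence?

Replace each of the 14 characters of DEEEEEEEEEEEEE in place — DE EEE EEE EEE EEE EEE EEE EEE EEE EEE EEE EEE EEE EEE — and concatenate.

DEEEEEEEEEEEEEEEEEEEEEEEEEEEEEEEEEEEEEEEE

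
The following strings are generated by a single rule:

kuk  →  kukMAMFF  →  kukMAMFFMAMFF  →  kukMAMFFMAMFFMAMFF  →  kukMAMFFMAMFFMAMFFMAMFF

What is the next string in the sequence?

The strings grow by a fixed suffix MAMFF each time.
Applying this once more to kukMAMFFMAMFFMAMFFMAMFF:

kukMAMFFMAMFFMAMFFMAMFFMAMFF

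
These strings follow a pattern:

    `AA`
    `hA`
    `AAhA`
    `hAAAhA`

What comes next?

AAhAhAAAhA

Each term (from the third on) is the two preceding terms concatenated in order: term 3 = AA·hA = AAhA.
So term 5 is AAhA·hAAAhA.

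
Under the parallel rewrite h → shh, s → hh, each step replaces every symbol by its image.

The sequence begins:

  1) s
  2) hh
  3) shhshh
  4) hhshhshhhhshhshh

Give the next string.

Rewriting the 16 symbols of hhshhshhhhshhshh one by one yields shh shh hh shh shh hh shh shh shh shh hh shh shh hh shh shh; concatenated:

shhshhhhshhshhhhshhshhshhshhhhshhshhhhshhshh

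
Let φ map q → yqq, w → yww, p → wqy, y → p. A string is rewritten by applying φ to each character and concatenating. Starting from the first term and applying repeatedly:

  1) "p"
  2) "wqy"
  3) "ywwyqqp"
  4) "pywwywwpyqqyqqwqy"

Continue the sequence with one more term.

Rewriting the 17 symbols of pywwywwpyqqyqqwqy one by one yields wqy p yww yww p yww yww wqy p yqq yqq p yqq yqq yww yqq p; concatenated:

wqypywwywwpywwywwwqypyqqyqqpyqqyqqywwyqqp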